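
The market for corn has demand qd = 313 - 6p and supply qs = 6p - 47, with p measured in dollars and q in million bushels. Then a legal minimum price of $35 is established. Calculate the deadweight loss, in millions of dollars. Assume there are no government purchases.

150

In a free market, 313 - 6p = 6p - 47 gives the equilibrium p* = 30, q* = 133.
Because the floor (35) lies above the market-clearing price, it is binding.
At p = 35: qd = 313 - 6·35 = 103 and qs = 6·35 - 47 = 163.
Quantity traded falls to 103. At q = 103 the demand price is (313 - 103)/6 = 35 and the supply price is (47 + 103)/6 = 25.
Deadweight loss = ½ · (35 - 25) · (133 - 103) = ½ · 10 · 30 = 150.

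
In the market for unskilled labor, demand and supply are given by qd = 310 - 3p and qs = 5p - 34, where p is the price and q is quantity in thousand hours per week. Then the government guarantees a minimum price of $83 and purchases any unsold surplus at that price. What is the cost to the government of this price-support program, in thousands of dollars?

26560

In a free market, 310 - 3p = 5p - 34 gives the equilibrium p* = 43, q* = 181.
The floor of 83 is above the equilibrium price 43, so it binds.
At p = 83: qd = 310 - 3·83 = 61 and qs = 5·83 - 34 = 381.
Surplus = qs - qd = 320.
Government expenditure = surplus × support price = 320 × 83 = 26560.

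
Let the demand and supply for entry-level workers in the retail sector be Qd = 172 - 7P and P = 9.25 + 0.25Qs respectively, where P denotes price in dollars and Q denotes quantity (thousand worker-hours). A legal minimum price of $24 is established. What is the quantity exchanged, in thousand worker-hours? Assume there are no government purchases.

Rearranging supply gives Qs = 4P - 37. Setting quantity demanded equal to quantity supplied, 172 - 7P = 4P - 37, gives P* = 19 and Q* = 39.
Because the floor (24) lies above the market-clearing price, it is binding.
At P = 24: Qd = 172 - 7·24 = 4 and Qs = 4·24 - 37 = 59.
The quantity actually transacted is the short side, demand: 4.

4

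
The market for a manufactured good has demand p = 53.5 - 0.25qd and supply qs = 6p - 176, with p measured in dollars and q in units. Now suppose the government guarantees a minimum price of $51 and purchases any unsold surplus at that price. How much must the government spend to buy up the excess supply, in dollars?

Rearranging demand gives qd = 214 - 4p. Without the control the market clears where 214 - 4p = 6p - 176, i.e. p* = 39 and q* = 58.
Since 51 > 39, the floor is binding.
At p = 51: qd = 214 - 4·51 = 10 and qs = 6·51 - 176 = 130.
Surplus = qs - qd = 120.
Government expenditure = surplus × support price = 120 × 51 = 6120.

6120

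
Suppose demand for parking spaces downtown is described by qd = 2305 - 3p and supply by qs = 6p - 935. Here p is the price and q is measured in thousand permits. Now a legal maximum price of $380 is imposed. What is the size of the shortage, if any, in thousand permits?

Without the control the market clears where 2305 - 3p = 6p - 935, i.e. p* = 360 and q* = 1225.
The ceiling of 380 is above the equilibrium price 360, so it is not binding; the market clears at p* = 360, q* = 1225.
Since the control does not bind, there is no shortage.

0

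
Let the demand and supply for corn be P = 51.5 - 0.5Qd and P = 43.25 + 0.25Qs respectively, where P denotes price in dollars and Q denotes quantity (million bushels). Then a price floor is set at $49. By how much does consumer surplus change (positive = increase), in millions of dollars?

Rearranging demand gives Qd = 103 - 2P; rearranging supply gives Qs = 4P - 173. In a free market, 103 - 2P = 4P - 173 gives the equilibrium P* = 46, Q* = 11.
Because the floor (49) lies above the market-clearing price, it is binding.
At P = 49: Qd = 103 - 2·49 = 5 and Qs = 4·49 - 173 = 23.
Consumer surplus without the control is ½ · (51.5 - 46) · 11 = 30.25.
With the floor, consumers buy 5 units at 49, so CS = ½ · (51.5 - 49) · 5 = 6.25.
Change in consumer surplus = 6.25 - 30.25 = -24.

-24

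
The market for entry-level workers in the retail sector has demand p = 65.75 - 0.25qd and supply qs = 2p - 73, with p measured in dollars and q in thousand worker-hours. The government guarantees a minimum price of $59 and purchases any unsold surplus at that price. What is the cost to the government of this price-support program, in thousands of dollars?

1062

Rearranging demand gives qd = 263 - 4p. Equilibrium: 263 - 4p = 2p - 73, so 336 = 6p and p* = 56, q* = 39.
Since 59 > 56, the floor is binding.
At p = 59: qd = 263 - 4·59 = 27 and qs = 2·59 - 73 = 45.
Surplus = qs - qd = 18.
Government expenditure = surplus × support price = 18 × 59 = 1062.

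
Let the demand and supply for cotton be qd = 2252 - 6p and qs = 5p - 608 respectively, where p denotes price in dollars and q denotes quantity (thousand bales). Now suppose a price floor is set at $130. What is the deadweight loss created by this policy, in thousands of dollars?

Setting quantity demanded equal to quantity supplied, 2252 - 6p = 5p - 608, gives p* = 260 and q* = 692.
The floor of 130 is below the equilibrium price 260, so it is not binding; the market clears at p* = 260, q* = 692.
Since the control does not bind, no trades are prevented and deadweight loss is zero.

0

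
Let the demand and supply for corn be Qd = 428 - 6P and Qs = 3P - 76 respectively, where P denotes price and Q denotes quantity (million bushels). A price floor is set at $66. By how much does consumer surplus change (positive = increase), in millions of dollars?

Without the control the market clears where 428 - 6P = 3P - 76, i.e. P* = 56 and Q* = 92.
The floor of 66 is above the equilibrium price 56, so it binds.
At P = 66: Qd = 428 - 6·66 = 32 and Qs = 3·66 - 76 = 122.
Consumer surplus without the control is ½ · (214/3 - 56) · 92 = 2116/3.
With the floor, consumers buy 32 units at 66, so CS = ½ · (214/3 - 66) · 32 = 256/3.
Change in consumer surplus = 256/3 - 2116/3 = -620.

-620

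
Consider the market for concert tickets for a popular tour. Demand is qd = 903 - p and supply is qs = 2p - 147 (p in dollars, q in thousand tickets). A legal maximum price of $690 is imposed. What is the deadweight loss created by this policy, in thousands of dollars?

0

Equilibrium: 903 - p = 2p - 147, so 1050 = 3p and p* = 350, q* = 553.
Since 690 is above p* = 350, the ceiling does not bind and the free-market outcome prevails.
Since the control does not bind, no trades are prevented and deadweight loss is zero.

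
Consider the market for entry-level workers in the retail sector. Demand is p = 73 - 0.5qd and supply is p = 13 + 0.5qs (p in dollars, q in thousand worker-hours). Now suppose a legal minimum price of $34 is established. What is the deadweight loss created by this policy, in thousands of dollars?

Rearranging demand gives qd = 146 - 2p; rearranging supply gives qs = 2p - 26. Setting quantity demanded equal to quantity supplied, 146 - 2p = 2p - 26, gives p* = 43 and q* = 60.
Since 34 is below p* = 43, the floor does not bind and the free-market outcome prevails.
Since the control does not bind, no trades are prevented and deadweight loss is zero.

0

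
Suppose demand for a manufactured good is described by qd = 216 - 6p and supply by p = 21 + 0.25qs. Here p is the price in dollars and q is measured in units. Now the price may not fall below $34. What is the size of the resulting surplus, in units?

Rearranging supply gives qs = 4p - 84. Equilibrium: 216 - 6p = 4p - 84, so 300 = 10p and p* = 30, q* = 36.
Since 34 > 30, the floor is binding.
At p = 34: qd = 216 - 6·34 = 12 and qs = 4·34 - 84 = 52.
Surplus = qs - qd = 52 - 12 = 40.

40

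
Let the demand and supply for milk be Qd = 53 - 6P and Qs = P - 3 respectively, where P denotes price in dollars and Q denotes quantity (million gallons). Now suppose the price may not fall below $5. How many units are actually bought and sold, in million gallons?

5

Equilibrium: 53 - 6P = P - 3, so 56 = 7P and P* = 8, Q* = 5.
The floor of 5 is below the equilibrium price 8, so it is not binding; the market clears at P* = 8, Q* = 5.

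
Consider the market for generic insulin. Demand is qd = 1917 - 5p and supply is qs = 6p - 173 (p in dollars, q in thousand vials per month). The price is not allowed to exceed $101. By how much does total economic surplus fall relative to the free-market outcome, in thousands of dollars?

52278.6

Setting quantity demanded equal to quantity supplied, 1917 - 5p = 6p - 173, gives p* = 190 and q* = 967.
The ceiling of 101 is below the equilibrium price 190, so it binds.
At p = 101: qd = 1917 - 5·101 = 1412 and qs = 6·101 - 173 = 433.
Quantity traded falls to 433. At q = 433 the demand price is (1917 - 433)/5 = 296.8 and the supply price is (173 + 433)/6 = 101.
Deadweight loss = ½ · (296.8 - 101) · (967 - 433) = ½ · 195.8 · 534 = 52278.6.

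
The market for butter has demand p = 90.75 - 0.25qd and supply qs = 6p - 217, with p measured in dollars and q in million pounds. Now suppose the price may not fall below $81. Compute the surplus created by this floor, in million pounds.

Rearranging demand gives qd = 363 - 4p. Without the control the market clears where 363 - 4p = 6p - 217, i.e. p* = 58 and q* = 131.
Since 81 > 58, the floor is binding.
At p = 81: qd = 363 - 4·81 = 39 and qs = 6·81 - 217 = 269.
Surplus = qs - qd = 269 - 39 = 230.

230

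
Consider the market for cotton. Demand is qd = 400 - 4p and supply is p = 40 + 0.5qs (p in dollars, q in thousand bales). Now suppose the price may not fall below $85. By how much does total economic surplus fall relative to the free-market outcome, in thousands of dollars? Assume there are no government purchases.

Rearranging supply gives qs = 2p - 80. Setting quantity demanded equal to quantity supplied, 400 - 4p = 2p - 80, gives p* = 80 and q* = 80.
Because the floor (85) lies above the market-clearing price, it is binding.
At p = 85: qd = 400 - 4·85 = 60 and qs = 2·85 - 80 = 90.
Quantity traded falls to 60. At q = 60 the demand price is (400 - 60)/4 = 85 and the supply price is (80 + 60)/2 = 70.
Deadweight loss = ½ · (85 - 70) · (80 - 60) = ½ · 15 · 20 = 150.

150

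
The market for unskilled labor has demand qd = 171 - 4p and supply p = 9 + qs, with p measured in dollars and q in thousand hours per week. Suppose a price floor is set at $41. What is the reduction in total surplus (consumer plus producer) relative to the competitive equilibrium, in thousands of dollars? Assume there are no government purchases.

250

Rearranging supply gives qs = p - 9. In a free market, 171 - 4p = p - 9 gives the equilibrium p* = 36, q* = 27.
Because the floor (41) lies above the market-clearing price, it is binding.
At p = 41: qd = 171 - 4·41 = 7 and qs = 41 - 9 = 32.
Quantity traded falls to 7. At q = 7 the demand price is (171 - 7)/4 = 41 and the supply price is 9 + 7 = 16.
Deadweight loss = ½ · (41 - 16) · (27 - 7) = ½ · 25 · 20 = 250.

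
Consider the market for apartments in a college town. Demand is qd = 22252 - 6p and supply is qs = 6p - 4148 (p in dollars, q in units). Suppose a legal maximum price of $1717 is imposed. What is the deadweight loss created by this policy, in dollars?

Setting quantity demanded equal to quantity supplied, 22252 - 6p = 6p - 4148, gives p* = 2200 and q* = 9052.
Since 1717 < 2200, the ceiling is binding.
At p = 1717: qd = 22252 - 6·1717 = 11950 and qs = 6·1717 - 4148 = 6154.
Quantity traded falls to 6154. At q = 6154 the demand price is (22252 - 6154)/6 = 2683 and the supply price is (4148 + 6154)/6 = 1717.
Deadweight loss = ½ · (2683 - 1717) · (9052 - 6154) = ½ · 966 · 2898 = 1399734.

1399734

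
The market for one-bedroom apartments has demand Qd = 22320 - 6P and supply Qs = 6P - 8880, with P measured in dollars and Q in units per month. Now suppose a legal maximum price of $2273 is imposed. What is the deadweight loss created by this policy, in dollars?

Setting quantity demanded equal to quantity supplied, 22320 - 6P = 6P - 8880, gives P* = 2600 and Q* = 6720.
Since 2273 < 2600, the ceiling is binding.
At P = 2273: Qd = 22320 - 6·2273 = 8682 and Qs = 6·2273 - 8880 = 4758.
Quantity traded falls to 4758. At Q = 4758 the demand price is (22320 - 4758)/6 = 2927 and the supply price is (8880 + 4758)/6 = 2273.
Deadweight loss = ½ · (2927 - 2273) · (6720 - 4758) = ½ · 654 · 1962 = 641574.

641574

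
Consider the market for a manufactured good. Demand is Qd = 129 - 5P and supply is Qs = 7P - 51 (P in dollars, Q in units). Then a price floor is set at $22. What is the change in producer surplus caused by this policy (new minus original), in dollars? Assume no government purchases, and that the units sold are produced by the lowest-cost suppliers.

In a free market, 129 - 5P = 7P - 51 gives the equilibrium P* = 15, Q* = 54.
Because the floor (22) lies above the market-clearing price, it is binding.
At P = 22: Qd = 129 - 5·22 = 19 and Qs = 7·22 - 51 = 103.
Producer surplus without the control is ½ · (15 - 51/7) · 54 = 1458/7.
With the floor, 19 units are sold at 22. The supply price at Q = 19 is 10, so PS = ½ · [(22 - 51/7) + (22 - 10)] · 19 = 3553/14.
Change in producer surplus = 3553/14 - 1458/7 = 45.5.

45.5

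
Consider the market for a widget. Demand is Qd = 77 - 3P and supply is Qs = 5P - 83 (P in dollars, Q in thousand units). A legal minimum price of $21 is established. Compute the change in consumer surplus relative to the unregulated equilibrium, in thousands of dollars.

Setting quantity demanded equal to quantity supplied, 77 - 3P = 5P - 83, gives P* = 20 and Q* = 17.
Because the floor (21) lies above the market-clearing price, it is binding.
At P = 21: Qd = 77 - 3·21 = 14 and Qs = 5·21 - 83 = 22.
Consumer surplus without the control is ½ · (77/3 - 20) · 17 = 289/6.
With the floor, consumers buy 14 units at 21, so CS = ½ · (77/3 - 21) · 14 = 98/3.
Change in consumer surplus = 98/3 - 289/6 = -15.5.

-15.5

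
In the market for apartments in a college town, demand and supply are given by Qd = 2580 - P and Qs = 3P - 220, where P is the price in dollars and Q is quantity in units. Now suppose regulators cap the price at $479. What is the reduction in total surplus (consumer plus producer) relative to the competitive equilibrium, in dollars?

293046

Setting quantity demanded equal to quantity supplied, 2580 - P = 3P - 220, gives P* = 700 and Q* = 1880.
The ceiling of 479 is below the equilibrium price 700, so it binds.
At P = 479: Qd = 2580 - 479 = 2101 and Qs = 3·479 - 220 = 1217.
Quantity traded falls to 1217. At Q = 1217 the demand price is 2580 - 1217 = 1363 and the supply price is (220 + 1217)/3 = 479.
Deadweight loss = ½ · (1363 - 479) · (1880 - 1217) = ½ · 884 · 663 = 293046.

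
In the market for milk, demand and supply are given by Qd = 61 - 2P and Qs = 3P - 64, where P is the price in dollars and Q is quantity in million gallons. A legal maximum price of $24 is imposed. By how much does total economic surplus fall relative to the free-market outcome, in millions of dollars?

3.75

Equilibrium: 61 - 2P = 3P - 64, so 125 = 5P and P* = 25, Q* = 11.
Since 24 < 25, the ceiling is binding.
At P = 24: Qd = 61 - 2·24 = 13 and Qs = 3·24 - 64 = 8.
Quantity traded falls to 8. At Q = 8 the demand price is (61 - 8)/2 = 26.5 and the supply price is (64 + 8)/3 = 24.
Deadweight loss = ½ · (26.5 - 24) · (11 - 8) = ½ · 2.5 · 3 = 3.75.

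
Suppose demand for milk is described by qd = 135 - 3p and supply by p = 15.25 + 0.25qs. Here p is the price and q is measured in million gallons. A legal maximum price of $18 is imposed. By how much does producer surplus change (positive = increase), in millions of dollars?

Rearranging supply gives qs = 4p - 61. Setting quantity demanded equal to quantity supplied, 135 - 3p = 4p - 61, gives p* = 28 and q* = 51.
Since 18 < 28, the ceiling is binding.
At p = 18: qd = 135 - 3·18 = 81 and qs = 4·18 - 61 = 11.
Producer surplus without the control is ½ · (28 - 15.25) · 51 = 325.125.
With the ceiling, producers sell 11 units at 18, so PS = ½ · (18 - 15.25) · 11 = 15.125.
Change in producer surplus = 15.125 - 325.125 = -310.

-310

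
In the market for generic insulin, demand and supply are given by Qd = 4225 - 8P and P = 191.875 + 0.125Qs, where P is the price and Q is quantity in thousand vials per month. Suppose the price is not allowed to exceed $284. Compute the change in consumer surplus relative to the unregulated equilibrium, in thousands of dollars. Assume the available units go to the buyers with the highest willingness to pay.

32908

Rearranging supply gives Qs = 8P - 1535. Setting quantity demanded equal to quantity supplied, 4225 - 8P = 8P - 1535, gives P* = 360 and Q* = 1345.
Since 284 < 360, the ceiling is binding.
At P = 284: Qd = 4225 - 8·284 = 1953 and Qs = 8·284 - 1535 = 737.
Consumer surplus without the control is ½ · (528.125 - 360) · 1345 = 113064.0625.
With the ceiling, 737 units are sold at 284 (assume they go to the highest-value buyers). The demand price at Q = 737 is 436, so CS = ½ · [(528.125 - 284) + (436 - 284)] · 737 = 145972.0625.
Change in consumer surplus = 145972.0625 - 113064.0625 = 32908.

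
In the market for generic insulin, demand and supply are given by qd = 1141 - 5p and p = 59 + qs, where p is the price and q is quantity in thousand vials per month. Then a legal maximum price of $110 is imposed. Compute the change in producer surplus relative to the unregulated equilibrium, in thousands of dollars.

Rearranging supply gives qs = p - 59. Equilibrium: 1141 - 5p = p - 59, so 1200 = 6p and p* = 200, q* = 141.
The ceiling of 110 is below the equilibrium price 200, so it binds.
At p = 110: qd = 1141 - 5·110 = 591 and qs = 110 - 59 = 51.
Producer surplus without the control is ½ · (200 - 59) · 141 = 9940.5.
With the ceiling, producers sell 51 units at 110, so PS = ½ · (110 - 59) · 51 = 1300.5.
Change in producer surplus = 1300.5 - 9940.5 = -8640.

-8640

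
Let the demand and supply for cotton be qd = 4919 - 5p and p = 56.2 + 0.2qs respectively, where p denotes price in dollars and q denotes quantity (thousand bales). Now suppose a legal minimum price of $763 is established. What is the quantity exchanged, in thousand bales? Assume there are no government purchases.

1104

Rearranging supply gives qs = 5p - 281. Equilibrium: 4919 - 5p = 5p - 281, so 5200 = 10p and p* = 520, q* = 2319.
Since 763 > 520, the floor is binding.
At p = 763: qd = 4919 - 5·763 = 1104 and qs = 5·763 - 281 = 3534.
The quantity actually transacted is the short side, demand: 1104.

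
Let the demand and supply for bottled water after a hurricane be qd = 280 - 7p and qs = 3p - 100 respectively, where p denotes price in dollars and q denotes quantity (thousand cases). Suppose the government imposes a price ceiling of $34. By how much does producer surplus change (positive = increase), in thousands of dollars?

-32

Without the control the market clears where 280 - 7p = 3p - 100, i.e. p* = 38 and q* = 14.
Since 34 < 38, the ceiling is binding.
At p = 34: qd = 280 - 7·34 = 42 and qs = 3·34 - 100 = 2.
Producer surplus without the control is ½ · (38 - 100/3) · 14 = 98/3.
With the ceiling, producers sell 2 units at 34, so PS = ½ · (34 - 100/3) · 2 = 2/3.
Change in producer surplus = 2/3 - 98/3 = -32.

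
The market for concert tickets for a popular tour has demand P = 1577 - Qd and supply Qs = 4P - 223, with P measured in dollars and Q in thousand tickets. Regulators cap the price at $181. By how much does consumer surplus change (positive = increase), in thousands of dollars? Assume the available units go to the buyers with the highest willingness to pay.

Rearranging demand gives Qd = 1577 - P. Setting quantity demanded equal to quantity supplied, 1577 - P = 4P - 223, gives P* = 360 and Q* = 1217.
The ceiling of 181 is below the equilibrium price 360, so it binds.
At P = 181: Qd = 1577 - 181 = 1396 and Qs = 4·181 - 223 = 501.
Consumer surplus without the control is ½ · (1577 - 360) · 1217 = 740544.5.
With the ceiling, 501 units are sold at 181 (assume they go to the highest-value buyers). The demand price at Q = 501 is 1076, so CS = ½ · [(1577 - 181) + (1076 - 181)] · 501 = 573895.5.
Change in consumer surplus = 573895.5 - 740544.5 = -166649.

-166649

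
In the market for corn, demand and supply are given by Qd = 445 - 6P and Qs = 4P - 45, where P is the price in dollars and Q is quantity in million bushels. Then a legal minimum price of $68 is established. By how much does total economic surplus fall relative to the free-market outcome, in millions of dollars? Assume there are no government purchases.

2707.5

Equilibrium: 445 - 6P = 4P - 45, so 490 = 10P and P* = 49, Q* = 151.
The floor of 68 is above the equilibrium price 49, so it binds.
At P = 68: Qd = 445 - 6·68 = 37 and Qs = 4·68 - 45 = 227.
Quantity traded falls to 37. At Q = 37 the demand price is (445 - 37)/6 = 68 and the supply price is (45 + 37)/4 = 20.5.
Deadweight loss = ½ · (68 - 20.5) · (151 - 37) = ½ · 47.5 · 114 = 2707.5.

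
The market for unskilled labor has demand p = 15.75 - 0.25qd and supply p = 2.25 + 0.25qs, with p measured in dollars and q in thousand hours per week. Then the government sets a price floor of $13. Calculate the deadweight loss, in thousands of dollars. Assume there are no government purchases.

64

Rearranging demand gives qd = 63 - 4p; rearranging supply gives qs = 4p - 9. Setting quantity demanded equal to quantity supplied, 63 - 4p = 4p - 9, gives p* = 9 and q* = 27.
Because the floor (13) lies above the market-clearing price, it is binding.
At p = 13: qd = 63 - 4·13 = 11 and qs = 4·13 - 9 = 43.
Quantity traded falls to 11. At q = 11 the demand price is (63 - 11)/4 = 13 and the supply price is (9 + 11)/4 = 5.
Deadweight loss = ½ · (13 - 5) · (27 - 11) = ½ · 8 · 16 = 64.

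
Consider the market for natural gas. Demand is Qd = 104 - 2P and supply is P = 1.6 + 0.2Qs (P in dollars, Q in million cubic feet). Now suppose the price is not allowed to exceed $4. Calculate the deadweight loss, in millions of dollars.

Rearranging supply gives Qs = 5P - 8. Setting quantity demanded equal to quantity supplied, 104 - 2P = 5P - 8, gives P* = 16 and Q* = 72.
The ceiling of 4 is below the equilibrium price 16, so it binds.
At P = 4: Qd = 104 - 2·4 = 96 and Qs = 5·4 - 8 = 12.
Quantity traded falls to 12. At Q = 12 the demand price is (104 - 12)/2 = 46 and the supply price is (8 + 12)/5 = 4.
Deadweight loss = ½ · (46 - 4) · (72 - 12) = ½ · 42 · 60 = 1260.

1260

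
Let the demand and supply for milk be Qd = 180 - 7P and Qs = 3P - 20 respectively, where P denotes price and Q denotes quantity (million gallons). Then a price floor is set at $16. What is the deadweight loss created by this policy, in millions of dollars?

0

Equilibrium: 180 - 7P = 3P - 20, so 200 = 10P and P* = 20, Q* = 40.
Since 16 is below P* = 20, the floor does not bind and the free-market outcome prevails.
Since the control does not bind, no trades are prevented and deadweight loss is zero.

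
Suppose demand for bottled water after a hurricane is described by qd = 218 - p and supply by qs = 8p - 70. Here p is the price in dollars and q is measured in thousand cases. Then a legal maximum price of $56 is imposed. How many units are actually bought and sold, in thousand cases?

Without the control the market clears where 218 - p = 8p - 70, i.e. p* = 32 and q* = 186.
Since 56 is above p* = 32, the ceiling does not bind and the free-market outcome prevails.

186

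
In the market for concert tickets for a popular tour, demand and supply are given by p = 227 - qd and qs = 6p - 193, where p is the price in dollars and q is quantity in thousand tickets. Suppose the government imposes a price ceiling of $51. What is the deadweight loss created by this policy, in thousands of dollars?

1701

Rearranging demand gives qd = 227 - p. Setting quantity demanded equal to quantity supplied, 227 - p = 6p - 193, gives p* = 60 and q* = 167.
The ceiling of 51 is below the equilibrium price 60, so it binds.
At p = 51: qd = 227 - 51 = 176 and qs = 6·51 - 193 = 113.
Quantity traded falls to 113. At q = 113 the demand price is 227 - 113 = 114 and the supply price is (193 + 113)/6 = 51.
Deadweight loss = ½ · (114 - 51) · (167 - 113) = ½ · 63 · 54 = 1701.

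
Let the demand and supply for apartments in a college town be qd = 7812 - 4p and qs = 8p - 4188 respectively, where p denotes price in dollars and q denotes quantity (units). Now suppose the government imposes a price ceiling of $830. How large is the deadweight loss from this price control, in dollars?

Setting quantity demanded equal to quantity supplied, 7812 - 4p = 8p - 4188, gives p* = 1000 and q* = 3812.
Because the ceiling (830) lies below the market-clearing price, it is binding.
At p = 830: qd = 7812 - 4·830 = 4492 and qs = 8·830 - 4188 = 2452.
Quantity traded falls to 2452. At q = 2452 the demand price is (7812 - 2452)/4 = 1340 and the supply price is (4188 + 2452)/8 = 830.
Deadweight loss = ½ · (1340 - 830) · (3812 - 2452) = ½ · 510 · 1360 = 346800.

346800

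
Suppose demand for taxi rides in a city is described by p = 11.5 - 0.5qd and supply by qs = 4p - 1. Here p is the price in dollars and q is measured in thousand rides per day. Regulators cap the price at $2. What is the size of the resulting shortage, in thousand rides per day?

Rearranging demand gives qd = 23 - 2p. Setting quantity demanded equal to quantity supplied, 23 - 2p = 4p - 1, gives p* = 4 and q* = 15.
Because the ceiling (2) lies below the market-clearing price, it is binding.
At p = 2: qd = 23 - 2·2 = 19 and qs = 4·2 - 1 = 7.
Shortage = qd - qs = 19 - 7 = 12.

12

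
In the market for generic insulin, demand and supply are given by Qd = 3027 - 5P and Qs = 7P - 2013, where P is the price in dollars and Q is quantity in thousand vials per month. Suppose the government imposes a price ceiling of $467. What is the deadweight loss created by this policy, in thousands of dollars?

0

Without the control the market clears where 3027 - 5P = 7P - 2013, i.e. P* = 420 and Q* = 927.
Since 467 is above P* = 420, the ceiling does not bind and the free-market outcome prevails.
Since the control does not bind, no trades are prevented and deadweight loss is zero.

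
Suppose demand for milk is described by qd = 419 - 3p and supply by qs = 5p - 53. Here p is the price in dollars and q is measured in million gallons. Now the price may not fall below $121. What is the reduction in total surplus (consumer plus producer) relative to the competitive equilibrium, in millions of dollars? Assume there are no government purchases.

Without the control the market clears where 419 - 3p = 5p - 53, i.e. p* = 59 and q* = 242.
Because the floor (121) lies above the market-clearing price, it is binding.
At p = 121: qd = 419 - 3·121 = 56 and qs = 5·121 - 53 = 552.
Quantity traded falls to 56. At q = 56 the demand price is (419 - 56)/3 = 121 and the supply price is (53 + 56)/5 = 21.8.
Deadweight loss = ½ · (121 - 21.8) · (242 - 56) = ½ · 99.2 · 186 = 9225.6.

9225.6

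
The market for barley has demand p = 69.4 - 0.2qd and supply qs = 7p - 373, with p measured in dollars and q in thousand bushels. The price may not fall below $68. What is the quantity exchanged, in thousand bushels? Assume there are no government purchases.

7

Rearranging demand gives qd = 347 - 5p. Setting quantity demanded equal to quantity supplied, 347 - 5p = 7p - 373, gives p* = 60 and q* = 47.
Since 68 > 60, the floor is binding.
At p = 68: qd = 347 - 5·68 = 7 and qs = 7·68 - 373 = 103.
The quantity actually transacted is the short side, demand: 7.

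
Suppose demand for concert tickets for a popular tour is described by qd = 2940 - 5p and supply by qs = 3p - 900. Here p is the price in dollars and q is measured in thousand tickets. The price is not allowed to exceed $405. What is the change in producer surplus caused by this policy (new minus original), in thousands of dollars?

-32062.5

Setting quantity demanded equal to quantity supplied, 2940 - 5p = 3p - 900, gives p* = 480 and q* = 540.
Since 405 < 480, the ceiling is binding.
At p = 405: qd = 2940 - 5·405 = 915 and qs = 3·405 - 900 = 315.
Producer surplus without the control is ½ · (480 - 300) · 540 = 48600.
With the ceiling, producers sell 315 units at 405, so PS = ½ · (405 - 300) · 315 = 16537.5.
Change in producer surplus = 16537.5 - 48600 = -32062.5.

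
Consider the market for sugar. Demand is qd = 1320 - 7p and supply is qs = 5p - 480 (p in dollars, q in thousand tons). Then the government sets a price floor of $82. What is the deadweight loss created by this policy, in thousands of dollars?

Setting quantity demanded equal to quantity supplied, 1320 - 7p = 5p - 480, gives p* = 150 and q* = 270.
The floor of 82 is below the equilibrium price 150, so it is not binding; the market clears at p* = 150, q* = 270.
Since the control does not bind, no trades are prevented and deadweight loss is zero.

0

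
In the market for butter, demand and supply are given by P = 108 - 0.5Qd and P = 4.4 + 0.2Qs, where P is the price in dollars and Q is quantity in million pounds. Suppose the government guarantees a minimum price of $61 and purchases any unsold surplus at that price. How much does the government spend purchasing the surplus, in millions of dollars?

Rearranging demand gives Qd = 216 - 2P; rearranging supply gives Qs = 5P - 22. In a free market, 216 - 2P = 5P - 22 gives the equilibrium P* = 34, Q* = 148.
Because the floor (61) lies above the market-clearing price, it is binding.
At P = 61: Qd = 216 - 2·61 = 94 and Qs = 5·61 - 22 = 283.
Surplus = Qs - Qd = 189.
Government expenditure = surplus × support price = 189 × 61 = 11529.

11529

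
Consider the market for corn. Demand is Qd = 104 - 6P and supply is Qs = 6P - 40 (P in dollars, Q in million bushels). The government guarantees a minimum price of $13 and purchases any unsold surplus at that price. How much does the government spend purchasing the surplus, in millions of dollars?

In a free market, 104 - 6P = 6P - 40 gives the equilibrium P* = 12, Q* = 32.
Since 13 > 12, the floor is binding.
At P = 13: Qd = 104 - 6·13 = 26 and Qs = 6·13 - 40 = 38.
Surplus = Qs - Qd = 12.
Government expenditure = surplus × support price = 12 × 13 = 156.

156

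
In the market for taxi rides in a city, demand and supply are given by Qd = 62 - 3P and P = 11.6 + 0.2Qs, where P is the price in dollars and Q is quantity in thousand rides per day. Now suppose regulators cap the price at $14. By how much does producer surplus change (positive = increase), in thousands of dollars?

Rearranging supply gives Qs = 5P - 58. In a free market, 62 - 3P = 5P - 58 gives the equilibrium P* = 15, Q* = 17.
The ceiling of 14 is below the equilibrium price 15, so it binds.
At P = 14: Qd = 62 - 3·14 = 20 and Qs = 5·14 - 58 = 12.
Producer surplus without the control is ½ · (15 - 11.6) · 17 = 28.9.
With the ceiling, producers sell 12 units at 14, so PS = ½ · (14 - 11.6) · 12 = 14.4.
Change in producer surplus = 14.4 - 28.9 = -14.5.

-14.5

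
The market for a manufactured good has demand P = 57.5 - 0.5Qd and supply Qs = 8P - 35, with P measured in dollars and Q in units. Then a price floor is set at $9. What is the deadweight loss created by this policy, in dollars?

Rearranging demand gives Qd = 115 - 2P. In a free market, 115 - 2P = 8P - 35 gives the equilibrium P* = 15, Q* = 85.
The floor of 9 is below the equilibrium price 15, so it is not binding; the market clears at P* = 15, Q* = 85.
Since the control does not bind, no trades are prevented and deadweight loss is zero.

0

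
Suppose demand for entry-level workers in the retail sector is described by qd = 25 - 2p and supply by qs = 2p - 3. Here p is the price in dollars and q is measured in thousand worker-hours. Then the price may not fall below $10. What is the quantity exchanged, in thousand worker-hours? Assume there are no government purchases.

Setting quantity demanded equal to quantity supplied, 25 - 2p = 2p - 3, gives p* = 7 and q* = 11.
The floor of 10 is above the equilibrium price 7, so it binds.
At p = 10: qd = 25 - 2·10 = 5 and qs = 2·10 - 3 = 17.
The quantity actually transacted is the short side, demand: 5.

5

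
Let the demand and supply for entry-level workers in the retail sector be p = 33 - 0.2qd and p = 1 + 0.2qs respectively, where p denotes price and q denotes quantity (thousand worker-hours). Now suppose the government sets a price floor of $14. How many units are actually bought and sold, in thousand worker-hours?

80

Rearranging demand gives qd = 165 - 5p; rearranging supply gives qs = 5p - 5. Equilibrium: 165 - 5p = 5p - 5, so 170 = 10p and p* = 17, q* = 80.
Since 14 is below p* = 17, the floor does not bind and the free-market outcome prevails.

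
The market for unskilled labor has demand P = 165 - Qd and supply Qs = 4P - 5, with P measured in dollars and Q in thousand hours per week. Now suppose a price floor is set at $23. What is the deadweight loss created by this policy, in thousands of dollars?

0

Rearranging demand gives Qd = 165 - P. In a free market, 165 - P = 4P - 5 gives the equilibrium P* = 34, Q* = 131.
Since 23 is below P* = 34, the floor does not bind and the free-market outcome prevails.
Since the control does not bind, no trades are prevented and deadweight loss is zero.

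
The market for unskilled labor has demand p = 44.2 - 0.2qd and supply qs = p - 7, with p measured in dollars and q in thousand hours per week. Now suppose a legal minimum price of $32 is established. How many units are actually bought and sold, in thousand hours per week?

31

Rearranging demand gives qd = 221 - 5p. Setting quantity demanded equal to quantity supplied, 221 - 5p = p - 7, gives p* = 38 and q* = 31.
Since 32 is below p* = 38, the floor does not bind and the free-market outcome prevails.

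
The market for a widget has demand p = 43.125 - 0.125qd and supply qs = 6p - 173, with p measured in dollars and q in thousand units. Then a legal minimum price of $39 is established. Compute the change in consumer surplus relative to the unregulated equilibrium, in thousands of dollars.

-82

Rearranging demand gives qd = 345 - 8p. Without the control the market clears where 345 - 8p = 6p - 173, i.e. p* = 37 and q* = 49.
The floor of 39 is above the equilibrium price 37, so it binds.
At p = 39: qd = 345 - 8·39 = 33 and qs = 6·39 - 173 = 61.
Consumer surplus without the control is ½ · (43.125 - 37) · 49 = 150.0625.
With the floor, consumers buy 33 units at 39, so CS = ½ · (43.125 - 39) · 33 = 68.0625.
Change in consumer surplus = 68.0625 - 150.0625 = -82.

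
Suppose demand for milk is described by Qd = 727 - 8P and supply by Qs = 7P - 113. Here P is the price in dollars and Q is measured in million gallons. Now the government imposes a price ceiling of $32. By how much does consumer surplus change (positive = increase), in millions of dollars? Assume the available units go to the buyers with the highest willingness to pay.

Without the control the market clears where 727 - 8P = 7P - 113, i.e. P* = 56 and Q* = 279.
Because the ceiling (32) lies below the market-clearing price, it is binding.
At P = 32: Qd = 727 - 8·32 = 471 and Qs = 7·32 - 113 = 111.
Consumer surplus without the control is ½ · (90.875 - 56) · 279 = 4865.0625.
With the ceiling, 111 units are sold at 32 (assume they go to the highest-value buyers). The demand price at Q = 111 is 77, so CS = ½ · [(90.875 - 32) + (77 - 32)] · 111 = 5765.0625.
Change in consumer surplus = 5765.0625 - 4865.0625 = 900.

900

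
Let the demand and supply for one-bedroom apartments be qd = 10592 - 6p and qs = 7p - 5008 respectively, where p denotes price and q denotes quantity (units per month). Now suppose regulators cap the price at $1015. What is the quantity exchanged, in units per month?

Setting quantity demanded equal to quantity supplied, 10592 - 6p = 7p - 5008, gives p* = 1200 and q* = 3392.
Since 1015 < 1200, the ceiling is binding.
At p = 1015: qd = 10592 - 6·1015 = 4502 and qs = 7·1015 - 5008 = 2097.
The quantity actually transacted is the short side, supply: 2097.

2097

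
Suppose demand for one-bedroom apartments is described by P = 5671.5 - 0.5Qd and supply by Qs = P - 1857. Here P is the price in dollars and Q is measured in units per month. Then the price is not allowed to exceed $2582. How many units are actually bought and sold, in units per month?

725

Rearranging demand gives Qd = 11343 - 2P. Equilibrium: 11343 - 2P = P - 1857, so 13200 = 3P and P* = 4400, Q* = 2543.
Since 2582 < 4400, the ceiling is binding.
At P = 2582: Qd = 11343 - 2·2582 = 6179 and Qs = 2582 - 1857 = 725.
The quantity actually transacted is the short side, supply: 725.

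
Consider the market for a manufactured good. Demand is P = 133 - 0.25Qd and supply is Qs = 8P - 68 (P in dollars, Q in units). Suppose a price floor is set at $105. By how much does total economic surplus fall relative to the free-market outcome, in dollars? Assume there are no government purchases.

Rearranging demand gives Qd = 532 - 4P. In a free market, 532 - 4P = 8P - 68 gives the equilibrium P* = 50, Q* = 332.
The floor of 105 is above the equilibrium price 50, so it binds.
At P = 105: Qd = 532 - 4·105 = 112 and Qs = 8·105 - 68 = 772.
Quantity traded falls to 112. At Q = 112 the demand price is (532 - 112)/4 = 105 and the supply price is (68 + 112)/8 = 22.5.
Deadweight loss = ½ · (105 - 22.5) · (332 - 112) = ½ · 82.5 · 220 = 9075.

9075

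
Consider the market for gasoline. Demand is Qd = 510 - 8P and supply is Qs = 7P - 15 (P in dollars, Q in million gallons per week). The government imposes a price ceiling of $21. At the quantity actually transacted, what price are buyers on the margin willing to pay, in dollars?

Setting quantity demanded equal to quantity supplied, 510 - 8P = 7P - 15, gives P* = 35 and Q* = 230.
Since 21 < 35, the ceiling is binding.
At P = 21: Qd = 510 - 8·21 = 342 and Qs = 7·21 - 15 = 132.
Only 132 units reach the market. On the demand curve, the marginal buyer's willingness to pay at Q = 132 is (510 - 132)/8 = 47.25.

47.25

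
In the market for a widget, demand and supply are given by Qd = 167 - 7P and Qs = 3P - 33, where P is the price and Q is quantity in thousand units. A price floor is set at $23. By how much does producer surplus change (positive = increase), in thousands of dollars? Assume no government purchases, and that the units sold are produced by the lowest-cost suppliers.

Without the control the market clears where 167 - 7P = 3P - 33, i.e. P* = 20 and Q* = 27.
The floor of 23 is above the equilibrium price 20, so it binds.
At P = 23: Qd = 167 - 7·23 = 6 and Qs = 3·23 - 33 = 36.
Producer surplus without the control is ½ · (20 - 11) · 27 = 121.5.
With the floor, 6 units are sold at 23. The supply price at Q = 6 is 13, so PS = ½ · [(23 - 11) + (23 - 13)] · 6 = 66.
Change in producer surplus = 66 - 121.5 = -55.5.

-55.5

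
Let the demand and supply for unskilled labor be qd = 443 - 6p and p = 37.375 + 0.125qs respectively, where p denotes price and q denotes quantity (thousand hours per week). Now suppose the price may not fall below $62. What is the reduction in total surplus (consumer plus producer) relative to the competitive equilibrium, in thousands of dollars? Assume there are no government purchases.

Rearranging supply gives qs = 8p - 299. Equilibrium: 443 - 6p = 8p - 299, so 742 = 14p and p* = 53, q* = 125.
The floor of 62 is above the equilibrium price 53, so it binds.
At p = 62: qd = 443 - 6·62 = 71 and qs = 8·62 - 299 = 197.
Quantity traded falls to 71. At q = 71 the demand price is (443 - 71)/6 = 62 and the supply price is (299 + 71)/8 = 46.25.
Deadweight loss = ½ · (62 - 46.25) · (125 - 71) = ½ · 15.75 · 54 = 425.25.

425.25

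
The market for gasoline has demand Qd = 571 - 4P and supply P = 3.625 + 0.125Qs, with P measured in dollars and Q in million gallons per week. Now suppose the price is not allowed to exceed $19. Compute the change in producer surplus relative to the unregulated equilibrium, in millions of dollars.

-7657

Rearranging supply gives Qs = 8P - 29. Equilibrium: 571 - 4P = 8P - 29, so 600 = 12P and P* = 50, Q* = 371.
The ceiling of 19 is below the equilibrium price 50, so it binds.
At P = 19: Qd = 571 - 4·19 = 495 and Qs = 8·19 - 29 = 123.
Producer surplus without the control is ½ · (50 - 3.625) · 371 = 8602.5625.
With the ceiling, producers sell 123 units at 19, so PS = ½ · (19 - 3.625) · 123 = 945.5625.
Change in producer surplus = 945.5625 - 8602.5625 = -7657.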